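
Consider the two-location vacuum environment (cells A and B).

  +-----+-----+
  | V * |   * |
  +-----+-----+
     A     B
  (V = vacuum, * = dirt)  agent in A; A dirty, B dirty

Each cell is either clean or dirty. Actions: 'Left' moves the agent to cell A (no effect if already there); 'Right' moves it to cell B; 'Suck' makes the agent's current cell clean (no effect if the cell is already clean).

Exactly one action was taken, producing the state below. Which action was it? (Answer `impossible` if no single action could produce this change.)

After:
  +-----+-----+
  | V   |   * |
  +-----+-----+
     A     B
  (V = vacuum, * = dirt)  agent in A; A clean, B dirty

Suck

try  Left: in A — A dirty, B dirty
try Right: in B — A dirty, B dirty
try  Suck: in A — A clean, B dirty  ← match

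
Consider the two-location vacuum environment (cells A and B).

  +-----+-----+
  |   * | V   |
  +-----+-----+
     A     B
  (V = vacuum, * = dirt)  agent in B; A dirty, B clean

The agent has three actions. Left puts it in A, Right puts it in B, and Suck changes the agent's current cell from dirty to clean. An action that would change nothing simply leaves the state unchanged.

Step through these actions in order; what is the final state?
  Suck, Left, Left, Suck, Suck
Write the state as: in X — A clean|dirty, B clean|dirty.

[1] after Suck: in B — A dirty, B clean
[2] after Left: in A — A dirty, B clean
[3] after Left: in A — A dirty, B clean
[4] after Suck: in A — A clean, B clean
[5] after Suck: in A — A clean, B clean

in A — A clean, B clean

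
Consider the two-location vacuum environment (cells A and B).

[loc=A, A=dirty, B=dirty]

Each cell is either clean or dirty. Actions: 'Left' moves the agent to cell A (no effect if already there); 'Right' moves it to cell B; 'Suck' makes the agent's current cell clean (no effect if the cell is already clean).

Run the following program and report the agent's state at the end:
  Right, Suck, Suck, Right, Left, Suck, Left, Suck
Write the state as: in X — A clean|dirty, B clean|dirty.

1. Right → in B — A dirty, B dirty
2. Suck → in B — A dirty, B clean
3. Suck → in B — A dirty, B clean
4. Right → in B — A dirty, B clean
5. Left → in A — A dirty, B clean
6. Suck → in A — A clean, B clean
7. Left → in A — A clean, B clean
8. Suck → in A — A clean, B clean

in A — A clean, B clean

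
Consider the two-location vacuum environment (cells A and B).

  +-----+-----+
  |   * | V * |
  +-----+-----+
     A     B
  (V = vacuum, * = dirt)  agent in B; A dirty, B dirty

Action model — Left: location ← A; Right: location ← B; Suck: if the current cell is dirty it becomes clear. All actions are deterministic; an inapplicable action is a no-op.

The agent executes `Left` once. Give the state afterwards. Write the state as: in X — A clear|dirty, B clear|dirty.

start: in B — A dirty, B dirty
step 1/1 (Left): in A — A dirty, B dirty

in A — A dirty, B dirty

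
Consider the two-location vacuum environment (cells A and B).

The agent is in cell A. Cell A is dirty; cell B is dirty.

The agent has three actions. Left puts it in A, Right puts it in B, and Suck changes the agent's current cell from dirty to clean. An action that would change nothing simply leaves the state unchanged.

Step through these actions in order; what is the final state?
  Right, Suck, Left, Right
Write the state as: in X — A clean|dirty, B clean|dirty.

in B — A dirty, B clean

1) do Right; now in B — A dirty, B dirty
2) do Suck; now in B — A dirty, B clean
3) do Left; now in A — A dirty, B clean
4) do Right; now in B — A dirty, B clean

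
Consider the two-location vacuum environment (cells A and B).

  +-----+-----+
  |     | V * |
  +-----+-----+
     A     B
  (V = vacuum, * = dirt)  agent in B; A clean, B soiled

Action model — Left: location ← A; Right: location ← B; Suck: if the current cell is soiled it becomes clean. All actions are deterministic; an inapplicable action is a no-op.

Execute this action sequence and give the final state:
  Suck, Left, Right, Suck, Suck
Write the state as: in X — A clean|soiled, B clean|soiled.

t=1 Suck ⇒ in B — A clean, B clean
t=2 Left ⇒ in A — A clean, B clean
t=3 Right ⇒ in B — A clean, B clean
t=4 Suck ⇒ in B — A clean, B clean
t=5 Suck ⇒ in B — A clean, B clean

in B — A clean, B clean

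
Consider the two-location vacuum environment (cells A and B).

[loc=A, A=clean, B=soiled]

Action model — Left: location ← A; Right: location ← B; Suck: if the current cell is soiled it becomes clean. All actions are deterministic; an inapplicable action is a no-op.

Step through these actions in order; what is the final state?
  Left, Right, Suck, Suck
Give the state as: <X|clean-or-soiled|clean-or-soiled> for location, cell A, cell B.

<B|clean|clean>

1. Left → <A|clean|soiled>
2. Right → <B|clean|soiled>
3. Suck → <B|clean|clean>
4. Suck → <B|clean|clean>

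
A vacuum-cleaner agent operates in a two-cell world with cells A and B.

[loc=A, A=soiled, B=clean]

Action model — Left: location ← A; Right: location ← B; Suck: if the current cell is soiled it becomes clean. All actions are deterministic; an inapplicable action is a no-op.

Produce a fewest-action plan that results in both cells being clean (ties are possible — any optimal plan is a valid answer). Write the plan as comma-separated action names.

1) do Suck; now loc=A A=clean B=clean
min 1: A is soiled, one Suck

Suck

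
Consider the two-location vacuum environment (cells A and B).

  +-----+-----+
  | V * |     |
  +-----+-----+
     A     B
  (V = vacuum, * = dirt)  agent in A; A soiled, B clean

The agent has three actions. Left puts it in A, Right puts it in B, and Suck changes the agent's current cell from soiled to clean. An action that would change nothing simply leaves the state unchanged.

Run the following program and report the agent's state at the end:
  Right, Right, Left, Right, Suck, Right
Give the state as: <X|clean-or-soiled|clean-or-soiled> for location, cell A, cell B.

1) do Right; now <B|soiled|clean>
2) do Right; now <B|soiled|clean>
3) do Left; now <A|soiled|clean>
4) do Right; now <B|soiled|clean>
5) do Suck; now <B|soiled|clean>
6) do Right; now <B|soiled|clean>

<B|soiled|clean>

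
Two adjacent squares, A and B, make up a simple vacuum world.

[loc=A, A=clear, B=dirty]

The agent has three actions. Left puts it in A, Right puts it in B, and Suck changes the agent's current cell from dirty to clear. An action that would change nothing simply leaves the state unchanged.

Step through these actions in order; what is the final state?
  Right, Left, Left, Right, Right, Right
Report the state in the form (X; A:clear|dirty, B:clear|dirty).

1) do Right; now (B; A:clear, B:dirty)
2) do Left; now (A; A:clear, B:dirty)
3) do Left; now (A; A:clear, B:dirty)
4) do Right; now (B; A:clear, B:dirty)
5) do Right; now (B; A:clear, B:dirty)
6) do Right; now (B; A:clear, B:dirty)

(B; A:clear, B:dirty)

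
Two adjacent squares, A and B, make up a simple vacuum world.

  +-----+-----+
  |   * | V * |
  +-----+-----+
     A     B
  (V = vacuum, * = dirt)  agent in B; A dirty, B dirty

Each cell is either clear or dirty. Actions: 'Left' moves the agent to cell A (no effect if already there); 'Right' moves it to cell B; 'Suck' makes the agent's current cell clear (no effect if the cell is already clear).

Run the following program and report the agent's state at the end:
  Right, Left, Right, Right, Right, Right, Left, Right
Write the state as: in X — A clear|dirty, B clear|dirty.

in B — A dirty, B dirty

t=1 Right ⇒ in B — A dirty, B dirty
t=2 Left ⇒ in A — A dirty, B dirty
t=3 Right ⇒ in B — A dirty, B dirty
t=4 Right ⇒ in B — A dirty, B dirty
t=5 Right ⇒ in B — A dirty, B dirty
t=6 Right ⇒ in B — A dirty, B dirty
t=7 Left ⇒ in A — A dirty, B dirty
t=8 Right ⇒ in B — A dirty, B dirty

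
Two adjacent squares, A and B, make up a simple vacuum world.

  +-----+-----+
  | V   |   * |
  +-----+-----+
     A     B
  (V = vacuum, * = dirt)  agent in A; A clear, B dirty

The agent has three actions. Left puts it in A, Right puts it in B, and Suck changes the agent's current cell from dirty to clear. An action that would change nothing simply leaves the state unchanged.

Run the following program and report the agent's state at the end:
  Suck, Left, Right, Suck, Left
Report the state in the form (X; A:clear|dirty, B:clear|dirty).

1) do Suck; now (A; A:clear, B:dirty)
2) do Left; now (A; A:clear, B:dirty)
3) do Right; now (B; A:clear, B:dirty)
4) do Suck; now (B; A:clear, B:clear)
5) do Left; now (A; A:clear, B:clear)

(A; A:clear, B:clear)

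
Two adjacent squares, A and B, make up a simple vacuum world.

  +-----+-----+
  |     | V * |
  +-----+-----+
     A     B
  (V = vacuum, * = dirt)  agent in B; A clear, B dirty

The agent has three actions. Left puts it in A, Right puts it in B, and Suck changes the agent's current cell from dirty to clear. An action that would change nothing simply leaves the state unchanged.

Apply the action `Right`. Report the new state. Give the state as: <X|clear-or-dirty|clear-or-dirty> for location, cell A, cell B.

start: <B|clear|dirty>
t=1 Right ⇒ <B|clear|dirty>

<B|clear|dirty>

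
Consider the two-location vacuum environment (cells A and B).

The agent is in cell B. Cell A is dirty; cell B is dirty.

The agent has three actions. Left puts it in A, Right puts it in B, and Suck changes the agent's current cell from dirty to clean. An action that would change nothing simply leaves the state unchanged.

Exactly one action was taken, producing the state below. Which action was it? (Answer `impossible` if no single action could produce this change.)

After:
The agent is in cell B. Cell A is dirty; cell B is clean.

Suck

try  Left: in A — A dirty, B dirty
try Right: in B — A dirty, B dirty
try  Suck: in B — A dirty, B clean  ← match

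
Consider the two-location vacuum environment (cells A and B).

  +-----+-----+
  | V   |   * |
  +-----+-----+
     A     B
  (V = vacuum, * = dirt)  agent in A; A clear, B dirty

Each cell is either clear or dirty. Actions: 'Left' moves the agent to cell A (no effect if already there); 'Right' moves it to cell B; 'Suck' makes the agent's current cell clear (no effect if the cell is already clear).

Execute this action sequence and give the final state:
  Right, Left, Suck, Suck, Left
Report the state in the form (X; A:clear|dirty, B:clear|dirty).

1. Right → (B; A:clear, B:dirty)
2. Left → (A; A:clear, B:dirty)
3. Suck → (A; A:clear, B:dirty)
4. Suck → (A; A:clear, B:dirty)
5. Left → (A; A:clear, B:dirty)

(A; A:clear, B:dirty)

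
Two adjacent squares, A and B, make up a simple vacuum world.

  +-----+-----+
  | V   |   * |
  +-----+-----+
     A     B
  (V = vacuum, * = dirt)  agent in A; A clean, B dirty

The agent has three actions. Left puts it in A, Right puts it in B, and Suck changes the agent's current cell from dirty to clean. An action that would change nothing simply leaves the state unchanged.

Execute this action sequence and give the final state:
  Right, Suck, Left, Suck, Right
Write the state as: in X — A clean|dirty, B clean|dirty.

Right (#1): in B — A clean, B dirty
Suck (#2): in B — A clean, B clean
Left (#3): in A — A clean, B clean
Suck (#4): in A — A clean, B clean
Right (#5): in B — A clean, B clean

in B — A clean, B clean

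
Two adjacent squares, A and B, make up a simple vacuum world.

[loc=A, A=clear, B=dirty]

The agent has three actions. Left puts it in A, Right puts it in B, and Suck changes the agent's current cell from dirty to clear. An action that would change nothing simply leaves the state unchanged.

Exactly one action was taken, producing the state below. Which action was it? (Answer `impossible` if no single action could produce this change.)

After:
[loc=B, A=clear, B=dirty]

try  Left: in A — A clear, B dirty
try Right: in B — A clear, B dirty  ← match
try  Suck: in A — A clear, B dirty

Right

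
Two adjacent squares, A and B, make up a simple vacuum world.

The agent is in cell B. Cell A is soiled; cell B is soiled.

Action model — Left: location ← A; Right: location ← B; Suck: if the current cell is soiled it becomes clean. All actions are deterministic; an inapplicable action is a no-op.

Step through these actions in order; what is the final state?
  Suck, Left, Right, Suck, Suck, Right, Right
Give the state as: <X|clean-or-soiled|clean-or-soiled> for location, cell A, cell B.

1. Suck → <B|soiled|clean>
2. Left → <A|soiled|clean>
3. Right → <B|soiled|clean>
4. Suck → <B|soiled|clean>
5. Suck → <B|soiled|clean>
6. Right → <B|soiled|clean>
7. Right → <B|soiled|clean>

<B|soiled|clean>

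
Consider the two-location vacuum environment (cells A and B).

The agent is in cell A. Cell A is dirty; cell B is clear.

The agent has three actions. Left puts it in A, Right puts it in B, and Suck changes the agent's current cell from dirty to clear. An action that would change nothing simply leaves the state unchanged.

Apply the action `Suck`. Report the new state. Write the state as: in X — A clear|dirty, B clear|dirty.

start: in A — A dirty, B clear
1. Suck → in A — A clear, B clear

in A — A clear, B clear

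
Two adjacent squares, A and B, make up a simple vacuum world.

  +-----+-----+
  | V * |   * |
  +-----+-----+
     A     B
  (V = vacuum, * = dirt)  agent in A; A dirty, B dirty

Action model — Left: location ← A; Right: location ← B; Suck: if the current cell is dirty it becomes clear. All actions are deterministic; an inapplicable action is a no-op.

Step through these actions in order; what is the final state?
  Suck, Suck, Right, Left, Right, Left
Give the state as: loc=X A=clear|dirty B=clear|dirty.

1) do Suck; now loc=A A=clear B=dirty
2) do Suck; now loc=A A=clear B=dirty
3) do Right; now loc=B A=clear B=dirty
4) do Left; now loc=A A=clear B=dirty
5) do Right; now loc=B A=clear B=dirty
6) do Left; now loc=A A=clear B=dirty

loc=A A=clear B=dirty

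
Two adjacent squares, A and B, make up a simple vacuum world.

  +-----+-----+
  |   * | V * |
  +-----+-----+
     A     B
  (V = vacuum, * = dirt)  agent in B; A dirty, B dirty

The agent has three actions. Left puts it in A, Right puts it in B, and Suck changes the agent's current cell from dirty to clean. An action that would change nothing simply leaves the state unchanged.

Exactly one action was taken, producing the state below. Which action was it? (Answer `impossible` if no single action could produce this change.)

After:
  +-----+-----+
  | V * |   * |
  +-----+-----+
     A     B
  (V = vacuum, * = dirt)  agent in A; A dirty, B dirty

try  Left: <A|dirty|dirty>  ← match
try Right: <B|dirty|dirty>
try  Suck: <B|dirty|clean>

Left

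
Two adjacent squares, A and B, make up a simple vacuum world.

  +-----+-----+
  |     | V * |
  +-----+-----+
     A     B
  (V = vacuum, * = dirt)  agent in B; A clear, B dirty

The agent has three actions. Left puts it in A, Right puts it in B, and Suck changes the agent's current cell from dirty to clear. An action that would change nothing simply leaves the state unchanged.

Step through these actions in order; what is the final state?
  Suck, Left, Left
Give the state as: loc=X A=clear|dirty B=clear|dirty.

step 1/3 (Suck): loc=B A=clear B=clear
step 2/3 (Left): loc=A A=clear B=clear
step 3/3 (Left): loc=A A=clear B=clear

loc=A A=clear B=clear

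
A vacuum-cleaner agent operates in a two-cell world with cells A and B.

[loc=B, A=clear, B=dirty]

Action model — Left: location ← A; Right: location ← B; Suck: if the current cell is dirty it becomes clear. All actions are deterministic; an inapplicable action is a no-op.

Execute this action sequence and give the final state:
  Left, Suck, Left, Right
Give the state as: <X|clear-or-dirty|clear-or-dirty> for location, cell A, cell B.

1. Left → <A|clear|dirty>
2. Suck → <A|clear|dirty>
3. Left → <A|clear|dirty>
4. Right → <B|clear|dirty>

<B|clear|dirty>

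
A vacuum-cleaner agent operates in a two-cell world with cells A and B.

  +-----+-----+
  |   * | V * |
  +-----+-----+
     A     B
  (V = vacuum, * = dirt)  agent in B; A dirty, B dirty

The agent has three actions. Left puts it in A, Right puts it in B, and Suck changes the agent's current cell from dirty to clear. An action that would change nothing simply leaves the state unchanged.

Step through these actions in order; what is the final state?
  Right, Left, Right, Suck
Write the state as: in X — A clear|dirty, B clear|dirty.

Right (#1): in B — A dirty, B dirty
Left (#2): in A — A dirty, B dirty
Right (#3): in B — A dirty, B dirty
Suck (#4): in B — A dirty, B clear

in B — A dirty, B clear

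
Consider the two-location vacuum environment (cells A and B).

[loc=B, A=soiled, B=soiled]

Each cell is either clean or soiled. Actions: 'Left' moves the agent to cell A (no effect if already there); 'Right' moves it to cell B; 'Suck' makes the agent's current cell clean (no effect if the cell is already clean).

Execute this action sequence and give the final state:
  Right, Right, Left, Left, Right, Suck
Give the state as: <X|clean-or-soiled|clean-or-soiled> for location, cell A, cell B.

Right (#1): <B|soiled|soiled>
Right (#2): <B|soiled|soiled>
Left (#3): <A|soiled|soiled>
Left (#4): <A|soiled|soiled>
Right (#5): <B|soiled|soiled>
Suck (#6): <B|soiled|clean>

<B|soiled|clean>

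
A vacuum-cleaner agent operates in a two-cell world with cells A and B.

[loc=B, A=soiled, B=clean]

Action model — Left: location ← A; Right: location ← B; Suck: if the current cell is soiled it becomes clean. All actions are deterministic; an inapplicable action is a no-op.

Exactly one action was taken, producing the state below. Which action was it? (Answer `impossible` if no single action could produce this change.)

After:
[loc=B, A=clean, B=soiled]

impossible

try  Left: <A|soiled|clean>
try Right: <B|soiled|clean>
try  Suck: <B|soiled|clean>
no single action produces the after-state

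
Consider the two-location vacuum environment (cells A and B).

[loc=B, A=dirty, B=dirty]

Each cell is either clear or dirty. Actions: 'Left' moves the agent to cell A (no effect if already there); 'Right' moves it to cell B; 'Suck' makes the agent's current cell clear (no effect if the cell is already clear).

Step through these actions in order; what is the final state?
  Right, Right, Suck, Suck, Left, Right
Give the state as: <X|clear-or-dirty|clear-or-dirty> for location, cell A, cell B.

<B|dirty|clear>

t=1 Right ⇒ <B|dirty|dirty>
t=2 Right ⇒ <B|dirty|dirty>
t=3 Suck ⇒ <B|dirty|clear>
t=4 Suck ⇒ <B|dirty|clear>
t=5 Left ⇒ <A|dirty|clear>
t=6 Right ⇒ <B|dirty|clear>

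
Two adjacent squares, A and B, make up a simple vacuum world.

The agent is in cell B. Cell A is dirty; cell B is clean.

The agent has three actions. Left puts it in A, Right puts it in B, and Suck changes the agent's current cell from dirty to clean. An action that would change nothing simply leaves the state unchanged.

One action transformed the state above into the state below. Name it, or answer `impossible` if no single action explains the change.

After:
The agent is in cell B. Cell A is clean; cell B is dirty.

impossible

try  Left: in A — A dirty, B clean
try Right: in B — A dirty, B clean
try  Suck: in B — A dirty, B clean
no single action produces the after-state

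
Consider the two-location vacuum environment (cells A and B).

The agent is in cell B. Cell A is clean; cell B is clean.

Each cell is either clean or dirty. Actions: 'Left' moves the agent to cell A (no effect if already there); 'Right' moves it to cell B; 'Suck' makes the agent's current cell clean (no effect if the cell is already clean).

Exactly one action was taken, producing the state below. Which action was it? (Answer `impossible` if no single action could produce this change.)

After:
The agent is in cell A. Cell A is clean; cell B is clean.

try  Left: <A|clean|clean>  ← match
try Right: <B|clean|clean>
try  Suck: <B|clean|clean>

Left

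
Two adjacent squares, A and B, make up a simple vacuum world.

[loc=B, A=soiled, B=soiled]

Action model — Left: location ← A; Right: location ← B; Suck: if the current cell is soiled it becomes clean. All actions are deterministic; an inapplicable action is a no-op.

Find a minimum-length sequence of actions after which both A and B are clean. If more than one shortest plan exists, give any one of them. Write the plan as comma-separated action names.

[1] after Suck: in B — A soiled, B clean
[2] after Left: in A — A soiled, B clean
[3] after Suck: in A — A clean, B clean
min 3: Suck B + move + Suck A

Suck, Left, Suck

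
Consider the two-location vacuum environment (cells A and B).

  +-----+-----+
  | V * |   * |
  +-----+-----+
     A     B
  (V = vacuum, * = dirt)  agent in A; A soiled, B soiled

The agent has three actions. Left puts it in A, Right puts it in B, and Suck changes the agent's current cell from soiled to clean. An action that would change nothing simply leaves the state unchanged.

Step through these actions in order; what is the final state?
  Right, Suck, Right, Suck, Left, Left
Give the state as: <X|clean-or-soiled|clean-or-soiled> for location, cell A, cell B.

<A|soiled|clean>

step 1/6 (Right): <B|soiled|soiled>
step 2/6 (Suck): <B|soiled|clean>
step 3/6 (Right): <B|soiled|clean>
step 4/6 (Suck): <B|soiled|clean>
step 5/6 (Left): <A|soiled|clean>
step 6/6 (Left): <A|soiled|clean>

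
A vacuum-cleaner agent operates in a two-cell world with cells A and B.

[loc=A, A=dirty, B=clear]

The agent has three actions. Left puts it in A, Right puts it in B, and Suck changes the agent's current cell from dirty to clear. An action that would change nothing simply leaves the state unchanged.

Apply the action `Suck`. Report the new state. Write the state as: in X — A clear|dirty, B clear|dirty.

in A — A clear, B clear

start: in A — A dirty, B clear
t=1 Suck ⇒ in A — A clear, B clear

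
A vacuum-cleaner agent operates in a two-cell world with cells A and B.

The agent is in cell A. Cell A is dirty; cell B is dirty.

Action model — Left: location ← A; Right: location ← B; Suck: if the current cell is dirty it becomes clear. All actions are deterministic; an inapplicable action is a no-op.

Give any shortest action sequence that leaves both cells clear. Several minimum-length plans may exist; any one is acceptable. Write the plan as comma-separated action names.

Suck, Right, Suck

1. Suck → <A|clear|dirty>
2. Right → <B|clear|dirty>
3. Suck → <B|clear|clear>
min 3: Suck A + move + Suck B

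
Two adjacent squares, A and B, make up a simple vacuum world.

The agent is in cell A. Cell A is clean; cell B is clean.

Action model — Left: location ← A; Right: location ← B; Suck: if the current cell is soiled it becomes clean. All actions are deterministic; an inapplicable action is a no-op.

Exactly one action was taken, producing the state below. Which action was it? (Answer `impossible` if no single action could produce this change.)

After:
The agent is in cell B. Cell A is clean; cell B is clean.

try  Left: (A; A:clean, B:clean)
try Right: (B; A:clean, B:clean)  ← match
try  Suck: (A; A:clean, B:clean)

Right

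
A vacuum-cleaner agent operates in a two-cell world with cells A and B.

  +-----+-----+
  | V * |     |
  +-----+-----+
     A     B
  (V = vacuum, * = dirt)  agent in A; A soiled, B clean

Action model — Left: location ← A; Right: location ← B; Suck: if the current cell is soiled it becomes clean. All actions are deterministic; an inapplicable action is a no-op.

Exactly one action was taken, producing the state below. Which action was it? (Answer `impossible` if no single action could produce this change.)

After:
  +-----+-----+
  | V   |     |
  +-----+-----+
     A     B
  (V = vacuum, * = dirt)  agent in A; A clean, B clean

Suck

try  Left: in A — A soiled, B clean
try Right: in B — A soiled, B clean
try  Suck: in A — A clean, B clean  ← match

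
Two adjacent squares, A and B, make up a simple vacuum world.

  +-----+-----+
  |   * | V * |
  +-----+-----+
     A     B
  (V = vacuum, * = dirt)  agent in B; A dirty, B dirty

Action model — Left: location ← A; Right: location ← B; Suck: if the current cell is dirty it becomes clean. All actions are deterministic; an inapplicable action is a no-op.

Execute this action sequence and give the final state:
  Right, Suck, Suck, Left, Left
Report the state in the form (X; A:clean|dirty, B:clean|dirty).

t=1 Right ⇒ (B; A:dirty, B:dirty)
t=2 Suck ⇒ (B; A:dirty, B:clean)
t=3 Suck ⇒ (B; A:dirty, B:clean)
t=4 Left ⇒ (A; A:dirty, B:clean)
t=5 Left ⇒ (A; A:dirty, B:clean)

(A; A:dirty, B:clean)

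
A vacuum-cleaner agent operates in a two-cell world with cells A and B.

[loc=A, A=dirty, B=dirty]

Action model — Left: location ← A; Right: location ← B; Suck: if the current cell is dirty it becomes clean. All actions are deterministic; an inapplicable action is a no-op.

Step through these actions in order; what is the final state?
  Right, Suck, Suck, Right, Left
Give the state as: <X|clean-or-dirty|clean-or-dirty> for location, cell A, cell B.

[1] after Right: <B|dirty|dirty>
[2] after Suck: <B|dirty|clean>
[3] after Suck: <B|dirty|clean>
[4] after Right: <B|dirty|clean>
[5] after Left: <A|dirty|clean>

<A|dirty|clean>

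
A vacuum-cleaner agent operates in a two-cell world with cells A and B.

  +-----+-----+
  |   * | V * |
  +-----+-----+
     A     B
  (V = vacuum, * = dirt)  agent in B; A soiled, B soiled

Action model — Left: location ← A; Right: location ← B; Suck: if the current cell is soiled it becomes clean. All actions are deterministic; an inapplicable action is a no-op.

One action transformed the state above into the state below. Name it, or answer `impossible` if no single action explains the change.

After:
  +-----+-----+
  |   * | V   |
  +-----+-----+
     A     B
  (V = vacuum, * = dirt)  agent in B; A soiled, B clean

try  Left: <A|soiled|soiled>
try Right: <B|soiled|soiled>
try  Suck: <B|soiled|clean>  ← match

Suck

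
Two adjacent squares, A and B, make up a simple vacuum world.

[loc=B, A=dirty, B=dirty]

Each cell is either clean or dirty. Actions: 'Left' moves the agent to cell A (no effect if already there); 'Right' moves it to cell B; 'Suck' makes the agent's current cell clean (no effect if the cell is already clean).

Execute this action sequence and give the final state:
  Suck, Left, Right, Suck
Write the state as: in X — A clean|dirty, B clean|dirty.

Suck (#1): in B — A dirty, B clean
Left (#2): in A — A dirty, B clean
Right (#3): in B — A dirty, B clean
Suck (#4): in B — A dirty, B clean

in B — A dirty, B clean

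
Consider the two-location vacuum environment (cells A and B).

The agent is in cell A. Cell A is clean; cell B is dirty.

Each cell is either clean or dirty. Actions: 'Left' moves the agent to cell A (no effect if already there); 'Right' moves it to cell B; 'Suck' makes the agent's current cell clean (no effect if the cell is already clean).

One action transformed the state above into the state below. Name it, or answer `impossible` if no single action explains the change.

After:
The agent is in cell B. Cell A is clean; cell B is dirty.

try  Left: loc=A A=clean B=dirty
try Right: loc=B A=clean B=dirty  ← match
try  Suck: loc=A A=clean B=dirty

Right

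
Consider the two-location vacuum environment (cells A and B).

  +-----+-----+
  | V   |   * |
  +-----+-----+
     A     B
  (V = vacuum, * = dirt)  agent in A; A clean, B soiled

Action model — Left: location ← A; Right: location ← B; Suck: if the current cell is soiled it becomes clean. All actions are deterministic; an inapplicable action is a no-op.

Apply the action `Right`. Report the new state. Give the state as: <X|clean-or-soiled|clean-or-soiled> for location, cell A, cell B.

start: <A|clean|soiled>
1. Right → <B|clean|soiled>

<B|clean|soiled>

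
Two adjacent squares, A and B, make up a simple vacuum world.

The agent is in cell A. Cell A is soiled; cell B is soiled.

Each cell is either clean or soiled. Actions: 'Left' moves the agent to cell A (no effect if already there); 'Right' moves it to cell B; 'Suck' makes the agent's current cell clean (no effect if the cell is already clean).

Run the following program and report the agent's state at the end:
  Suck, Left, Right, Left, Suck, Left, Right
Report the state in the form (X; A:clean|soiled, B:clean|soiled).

1) do Suck; now (A; A:clean, B:soiled)
2) do Left; now (A; A:clean, B:soiled)
3) do Right; now (B; A:clean, B:soiled)
4) do Left; now (A; A:clean, B:soiled)
5) do Suck; now (A; A:clean, B:soiled)
6) do Left; now (A; A:clean, B:soiled)
7) do Right; now (B; A:clean, B:soiled)

(B; A:clean, B:soiled)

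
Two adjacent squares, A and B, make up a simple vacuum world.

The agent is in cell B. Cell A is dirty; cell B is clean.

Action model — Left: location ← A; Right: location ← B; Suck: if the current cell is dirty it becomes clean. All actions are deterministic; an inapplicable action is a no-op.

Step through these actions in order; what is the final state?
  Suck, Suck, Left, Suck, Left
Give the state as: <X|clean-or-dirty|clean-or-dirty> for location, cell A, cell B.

1) do Suck; now <B|dirty|clean>
2) do Suck; now <B|dirty|clean>
3) do Left; now <A|dirty|clean>
4) do Suck; now <A|clean|clean>
5) do Left; now <A|clean|clean>

<A|clean|clean>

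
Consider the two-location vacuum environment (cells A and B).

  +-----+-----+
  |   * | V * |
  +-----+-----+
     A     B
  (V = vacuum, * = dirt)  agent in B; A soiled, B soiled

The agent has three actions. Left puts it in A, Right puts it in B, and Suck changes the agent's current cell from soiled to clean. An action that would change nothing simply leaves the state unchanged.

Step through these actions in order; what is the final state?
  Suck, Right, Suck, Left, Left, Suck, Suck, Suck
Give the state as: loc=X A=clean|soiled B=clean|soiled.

loc=A A=clean B=clean

t=1 Suck ⇒ loc=B A=soiled B=clean
t=2 Right ⇒ loc=B A=soiled B=clean
t=3 Suck ⇒ loc=B A=soiled B=clean
t=4 Left ⇒ loc=A A=soiled B=clean
t=5 Left ⇒ loc=A A=soiled B=clean
t=6 Suck ⇒ loc=A A=clean B=clean
t=7 Suck ⇒ loc=A A=clean B=clean
t=8 Suck ⇒ loc=A A=clean B=clean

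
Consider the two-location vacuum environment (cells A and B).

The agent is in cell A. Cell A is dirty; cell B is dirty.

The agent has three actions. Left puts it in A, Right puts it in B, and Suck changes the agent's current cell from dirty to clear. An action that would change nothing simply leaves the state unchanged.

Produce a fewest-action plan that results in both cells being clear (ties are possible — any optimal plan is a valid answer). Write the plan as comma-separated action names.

t=1 Suck ⇒ loc=A A=clear B=dirty
t=2 Right ⇒ loc=B A=clear B=dirty
t=3 Suck ⇒ loc=B A=clear B=clear
min 3: Suck A + move + Suck B

Suck, Right, Suck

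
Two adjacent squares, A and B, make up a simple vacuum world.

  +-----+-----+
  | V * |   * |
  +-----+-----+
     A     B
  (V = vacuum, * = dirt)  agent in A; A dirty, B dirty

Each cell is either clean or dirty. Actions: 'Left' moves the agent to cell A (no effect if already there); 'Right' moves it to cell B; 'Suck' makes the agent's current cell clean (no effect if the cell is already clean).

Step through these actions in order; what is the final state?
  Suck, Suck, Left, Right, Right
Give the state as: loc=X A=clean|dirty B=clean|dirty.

loc=B A=clean B=dirty

[1] after Suck: loc=A A=clean B=dirty
[2] after Suck: loc=A A=clean B=dirty
[3] after Left: loc=A A=clean B=dirty
[4] after Right: loc=B A=clean B=dirty
[5] after Right: loc=B A=clean B=dirty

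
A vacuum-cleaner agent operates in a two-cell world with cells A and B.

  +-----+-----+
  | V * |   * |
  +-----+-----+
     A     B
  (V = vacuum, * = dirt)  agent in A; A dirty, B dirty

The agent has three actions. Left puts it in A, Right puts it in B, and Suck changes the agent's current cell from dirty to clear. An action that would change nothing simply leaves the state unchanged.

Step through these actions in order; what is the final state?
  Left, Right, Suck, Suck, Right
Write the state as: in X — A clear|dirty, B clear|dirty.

[1] after Left: in A — A dirty, B dirty
[2] after Right: in B — A dirty, B dirty
[3] after Suck: in B — A dirty, B clear
[4] after Suck: in B — A dirty, B clear
[5] after Right: in B — A dirty, B clear

in B — A dirty, B clear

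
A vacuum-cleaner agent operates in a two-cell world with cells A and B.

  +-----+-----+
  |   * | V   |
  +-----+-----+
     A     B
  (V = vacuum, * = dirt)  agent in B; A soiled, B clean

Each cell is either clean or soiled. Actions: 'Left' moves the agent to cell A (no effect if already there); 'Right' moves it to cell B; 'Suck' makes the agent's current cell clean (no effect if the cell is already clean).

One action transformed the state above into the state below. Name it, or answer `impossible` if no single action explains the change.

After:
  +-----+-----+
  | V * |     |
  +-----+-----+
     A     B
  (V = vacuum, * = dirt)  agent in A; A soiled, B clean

Left

try  Left: <A|soiled|clean>  ← match
try Right: <B|soiled|clean>
try  Suck: <B|soiled|clean>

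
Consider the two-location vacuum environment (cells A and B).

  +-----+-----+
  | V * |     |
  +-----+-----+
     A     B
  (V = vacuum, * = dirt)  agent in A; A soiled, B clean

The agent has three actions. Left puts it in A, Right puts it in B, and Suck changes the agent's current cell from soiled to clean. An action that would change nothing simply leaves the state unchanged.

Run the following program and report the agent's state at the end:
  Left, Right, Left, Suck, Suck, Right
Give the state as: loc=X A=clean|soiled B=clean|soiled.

1) do Left; now loc=A A=soiled B=clean
2) do Right; now loc=B A=soiled B=clean
3) do Left; now loc=A A=soiled B=clean
4) do Suck; now loc=A A=clean B=clean
5) do Suck; now loc=A A=clean B=clean
6) do Right; now loc=B A=clean B=clean

loc=B A=clean B=clean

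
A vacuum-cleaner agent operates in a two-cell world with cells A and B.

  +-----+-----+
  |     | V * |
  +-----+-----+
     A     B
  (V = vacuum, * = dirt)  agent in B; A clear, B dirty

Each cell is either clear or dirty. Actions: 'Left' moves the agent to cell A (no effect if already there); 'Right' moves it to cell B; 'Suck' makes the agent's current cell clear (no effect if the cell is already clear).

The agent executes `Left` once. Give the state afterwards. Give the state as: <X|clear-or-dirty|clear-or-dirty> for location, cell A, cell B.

start: <B|clear|dirty>
[1] after Left: <A|clear|dirty>

<A|clear|dirty>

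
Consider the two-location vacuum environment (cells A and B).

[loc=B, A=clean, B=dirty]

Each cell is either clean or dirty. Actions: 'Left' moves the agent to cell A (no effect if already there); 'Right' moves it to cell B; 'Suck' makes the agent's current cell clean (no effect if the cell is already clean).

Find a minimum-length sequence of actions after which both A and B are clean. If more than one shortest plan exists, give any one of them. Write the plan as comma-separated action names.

Suck

Suck (#1): in B — A clean, B clean
min 1: B is dirty, one Suck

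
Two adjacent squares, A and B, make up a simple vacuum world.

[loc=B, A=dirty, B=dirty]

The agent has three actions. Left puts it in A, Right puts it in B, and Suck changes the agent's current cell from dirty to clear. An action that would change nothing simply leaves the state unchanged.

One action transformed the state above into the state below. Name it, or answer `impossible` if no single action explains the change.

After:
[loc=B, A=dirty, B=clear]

Suck

try  Left: <A|dirty|dirty>
try Right: <B|dirty|dirty>
try  Suck: <B|dirty|clear>  ← match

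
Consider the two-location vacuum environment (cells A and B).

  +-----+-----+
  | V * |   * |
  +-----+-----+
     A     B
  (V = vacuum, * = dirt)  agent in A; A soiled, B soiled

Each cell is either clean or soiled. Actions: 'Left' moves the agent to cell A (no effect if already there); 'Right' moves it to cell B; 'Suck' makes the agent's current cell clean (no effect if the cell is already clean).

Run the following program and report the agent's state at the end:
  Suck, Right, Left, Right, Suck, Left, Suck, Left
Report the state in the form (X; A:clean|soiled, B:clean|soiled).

1) do Suck; now (A; A:clean, B:soiled)
2) do Right; now (B; A:clean, B:soiled)
3) do Left; now (A; A:clean, B:soiled)
4) do Right; now (B; A:clean, B:soiled)
5) do Suck; now (B; A:clean, B:clean)
6) do Left; now (A; A:clean, B:clean)
7) do Suck; now (A; A:clean, B:clean)
8) do Left; now (A; A:clean, B:clean)

(A; A:clean, B:clean)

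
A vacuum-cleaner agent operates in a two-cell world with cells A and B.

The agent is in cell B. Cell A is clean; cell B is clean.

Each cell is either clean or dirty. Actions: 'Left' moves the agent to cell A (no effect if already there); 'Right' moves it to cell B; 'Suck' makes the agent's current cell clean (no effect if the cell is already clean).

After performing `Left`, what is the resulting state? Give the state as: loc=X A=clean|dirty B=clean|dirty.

start: loc=B A=clean B=clean
1) do Left; now loc=A A=clean B=clean

loc=A A=clean B=clean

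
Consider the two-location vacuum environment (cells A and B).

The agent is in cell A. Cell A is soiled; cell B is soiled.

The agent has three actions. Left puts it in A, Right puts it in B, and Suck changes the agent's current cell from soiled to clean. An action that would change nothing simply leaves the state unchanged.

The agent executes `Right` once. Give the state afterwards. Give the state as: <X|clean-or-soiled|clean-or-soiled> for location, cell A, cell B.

start: <A|soiled|soiled>
Right (#1): <B|soiled|soiled>

<B|soiled|soiled>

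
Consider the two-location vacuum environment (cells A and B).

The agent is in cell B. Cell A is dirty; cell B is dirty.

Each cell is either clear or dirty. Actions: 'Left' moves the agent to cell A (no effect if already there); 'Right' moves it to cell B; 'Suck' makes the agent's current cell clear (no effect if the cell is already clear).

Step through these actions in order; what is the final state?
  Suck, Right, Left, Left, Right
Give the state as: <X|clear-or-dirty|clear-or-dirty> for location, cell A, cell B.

<B|dirty|clear>

1) do Suck; now <B|dirty|clear>
2) do Right; now <B|dirty|clear>
3) do Left; now <A|dirty|clear>
4) do Left; now <A|dirty|clear>
5) do Right; now <B|dirty|clear>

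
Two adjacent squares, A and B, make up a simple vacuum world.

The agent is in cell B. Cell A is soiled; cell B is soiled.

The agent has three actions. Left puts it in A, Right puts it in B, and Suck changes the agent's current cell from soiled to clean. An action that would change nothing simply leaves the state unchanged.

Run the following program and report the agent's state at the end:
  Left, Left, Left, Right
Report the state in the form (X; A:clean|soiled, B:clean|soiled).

1) do Left; now (A; A:soiled, B:soiled)
2) do Left; now (A; A:soiled, B:soiled)
3) do Left; now (A; A:soiled, B:soiled)
4) do Right; now (B; A:soiled, B:soiled)

(B; A:soiled, B:soiled)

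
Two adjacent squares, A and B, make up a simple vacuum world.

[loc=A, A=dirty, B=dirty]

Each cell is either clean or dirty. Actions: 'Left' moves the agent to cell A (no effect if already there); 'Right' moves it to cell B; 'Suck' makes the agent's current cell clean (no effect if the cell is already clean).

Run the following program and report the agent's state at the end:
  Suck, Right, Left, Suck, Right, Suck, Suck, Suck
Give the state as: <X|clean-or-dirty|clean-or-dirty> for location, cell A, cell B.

<B|clean|clean>

1) do Suck; now <A|clean|dirty>
2) do Right; now <B|clean|dirty>
3) do Left; now <A|clean|dirty>
4) do Suck; now <A|clean|dirty>
5) do Right; now <B|clean|dirty>
6) do Suck; now <B|clean|clean>
7) do Suck; now <B|clean|clean>
8) do Suck; now <B|clean|clean>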